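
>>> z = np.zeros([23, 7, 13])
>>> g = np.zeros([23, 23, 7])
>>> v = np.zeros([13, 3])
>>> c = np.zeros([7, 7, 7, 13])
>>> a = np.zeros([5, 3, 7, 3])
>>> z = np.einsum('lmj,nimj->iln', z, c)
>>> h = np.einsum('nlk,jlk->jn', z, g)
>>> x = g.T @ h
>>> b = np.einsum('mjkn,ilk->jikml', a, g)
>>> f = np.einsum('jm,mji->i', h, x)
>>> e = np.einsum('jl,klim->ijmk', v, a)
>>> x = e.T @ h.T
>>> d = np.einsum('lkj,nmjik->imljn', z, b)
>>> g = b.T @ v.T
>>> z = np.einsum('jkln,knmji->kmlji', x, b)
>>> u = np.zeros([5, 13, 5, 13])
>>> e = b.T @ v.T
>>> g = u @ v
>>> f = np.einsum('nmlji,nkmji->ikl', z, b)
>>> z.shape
(3, 7, 13, 5, 23)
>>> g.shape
(5, 13, 5, 3)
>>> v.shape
(13, 3)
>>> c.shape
(7, 7, 7, 13)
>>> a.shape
(5, 3, 7, 3)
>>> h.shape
(23, 7)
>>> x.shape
(5, 3, 13, 23)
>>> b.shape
(3, 23, 7, 5, 23)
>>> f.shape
(23, 23, 13)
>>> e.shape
(23, 5, 7, 23, 13)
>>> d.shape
(5, 23, 7, 7, 3)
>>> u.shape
(5, 13, 5, 13)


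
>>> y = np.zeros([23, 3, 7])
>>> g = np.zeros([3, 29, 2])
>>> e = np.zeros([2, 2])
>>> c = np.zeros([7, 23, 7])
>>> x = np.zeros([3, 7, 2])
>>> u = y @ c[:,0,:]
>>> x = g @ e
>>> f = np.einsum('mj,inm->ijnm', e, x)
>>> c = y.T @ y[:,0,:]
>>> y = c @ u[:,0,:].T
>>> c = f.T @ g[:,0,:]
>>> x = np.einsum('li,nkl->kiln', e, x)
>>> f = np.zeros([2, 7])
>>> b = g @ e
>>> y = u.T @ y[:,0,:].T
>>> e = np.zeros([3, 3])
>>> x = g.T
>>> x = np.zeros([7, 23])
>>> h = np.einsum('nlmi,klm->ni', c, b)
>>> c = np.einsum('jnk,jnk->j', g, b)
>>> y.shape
(7, 3, 7)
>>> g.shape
(3, 29, 2)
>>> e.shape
(3, 3)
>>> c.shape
(3,)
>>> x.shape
(7, 23)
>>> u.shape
(23, 3, 7)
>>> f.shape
(2, 7)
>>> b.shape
(3, 29, 2)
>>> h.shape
(2, 2)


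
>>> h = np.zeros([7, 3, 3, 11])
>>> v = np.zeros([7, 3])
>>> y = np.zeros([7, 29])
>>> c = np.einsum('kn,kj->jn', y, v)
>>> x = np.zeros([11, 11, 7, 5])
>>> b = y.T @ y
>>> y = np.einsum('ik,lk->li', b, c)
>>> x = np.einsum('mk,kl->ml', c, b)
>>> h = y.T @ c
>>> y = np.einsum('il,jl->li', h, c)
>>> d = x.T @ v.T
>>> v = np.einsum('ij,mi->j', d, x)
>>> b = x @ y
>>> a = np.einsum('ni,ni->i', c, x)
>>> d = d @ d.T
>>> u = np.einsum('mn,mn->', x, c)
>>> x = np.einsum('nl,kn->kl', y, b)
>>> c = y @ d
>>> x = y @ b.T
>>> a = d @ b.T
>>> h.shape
(29, 29)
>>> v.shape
(7,)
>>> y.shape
(29, 29)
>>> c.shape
(29, 29)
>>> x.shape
(29, 3)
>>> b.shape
(3, 29)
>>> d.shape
(29, 29)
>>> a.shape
(29, 3)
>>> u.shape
()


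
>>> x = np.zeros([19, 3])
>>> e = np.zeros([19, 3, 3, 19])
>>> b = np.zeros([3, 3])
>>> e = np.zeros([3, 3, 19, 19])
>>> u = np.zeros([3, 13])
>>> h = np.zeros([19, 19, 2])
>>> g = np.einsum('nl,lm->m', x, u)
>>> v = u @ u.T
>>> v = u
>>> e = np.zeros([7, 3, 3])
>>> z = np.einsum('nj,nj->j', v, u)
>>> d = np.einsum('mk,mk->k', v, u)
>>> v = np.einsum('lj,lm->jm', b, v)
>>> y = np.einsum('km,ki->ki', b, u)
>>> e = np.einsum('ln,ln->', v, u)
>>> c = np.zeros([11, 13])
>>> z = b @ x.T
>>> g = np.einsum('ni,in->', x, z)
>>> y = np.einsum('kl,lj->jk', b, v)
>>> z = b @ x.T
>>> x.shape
(19, 3)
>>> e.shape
()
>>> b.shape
(3, 3)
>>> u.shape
(3, 13)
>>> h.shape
(19, 19, 2)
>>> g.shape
()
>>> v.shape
(3, 13)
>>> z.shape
(3, 19)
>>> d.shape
(13,)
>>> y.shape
(13, 3)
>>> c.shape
(11, 13)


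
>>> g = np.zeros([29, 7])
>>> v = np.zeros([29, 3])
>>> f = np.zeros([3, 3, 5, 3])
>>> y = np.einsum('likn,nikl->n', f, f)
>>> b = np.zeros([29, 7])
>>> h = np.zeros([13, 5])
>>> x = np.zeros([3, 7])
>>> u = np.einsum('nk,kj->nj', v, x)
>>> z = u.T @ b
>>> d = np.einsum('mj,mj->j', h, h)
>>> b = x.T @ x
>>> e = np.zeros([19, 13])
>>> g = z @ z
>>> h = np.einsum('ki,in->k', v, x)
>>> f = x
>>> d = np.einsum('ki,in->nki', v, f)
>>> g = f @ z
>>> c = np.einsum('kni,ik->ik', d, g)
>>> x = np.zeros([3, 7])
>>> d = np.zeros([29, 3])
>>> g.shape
(3, 7)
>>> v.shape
(29, 3)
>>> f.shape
(3, 7)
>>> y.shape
(3,)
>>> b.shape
(7, 7)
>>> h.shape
(29,)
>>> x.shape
(3, 7)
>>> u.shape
(29, 7)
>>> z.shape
(7, 7)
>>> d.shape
(29, 3)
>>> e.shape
(19, 13)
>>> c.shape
(3, 7)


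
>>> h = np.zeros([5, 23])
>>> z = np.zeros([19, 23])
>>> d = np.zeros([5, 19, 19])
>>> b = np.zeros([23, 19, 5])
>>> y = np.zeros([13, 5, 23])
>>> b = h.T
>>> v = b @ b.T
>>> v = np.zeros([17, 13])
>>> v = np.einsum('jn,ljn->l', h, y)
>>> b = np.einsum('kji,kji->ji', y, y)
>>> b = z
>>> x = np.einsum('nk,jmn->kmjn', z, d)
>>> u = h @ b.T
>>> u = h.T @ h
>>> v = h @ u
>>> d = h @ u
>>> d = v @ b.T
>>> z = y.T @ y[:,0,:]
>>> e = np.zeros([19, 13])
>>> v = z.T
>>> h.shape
(5, 23)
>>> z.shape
(23, 5, 23)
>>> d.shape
(5, 19)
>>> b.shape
(19, 23)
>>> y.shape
(13, 5, 23)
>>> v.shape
(23, 5, 23)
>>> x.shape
(23, 19, 5, 19)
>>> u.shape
(23, 23)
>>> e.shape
(19, 13)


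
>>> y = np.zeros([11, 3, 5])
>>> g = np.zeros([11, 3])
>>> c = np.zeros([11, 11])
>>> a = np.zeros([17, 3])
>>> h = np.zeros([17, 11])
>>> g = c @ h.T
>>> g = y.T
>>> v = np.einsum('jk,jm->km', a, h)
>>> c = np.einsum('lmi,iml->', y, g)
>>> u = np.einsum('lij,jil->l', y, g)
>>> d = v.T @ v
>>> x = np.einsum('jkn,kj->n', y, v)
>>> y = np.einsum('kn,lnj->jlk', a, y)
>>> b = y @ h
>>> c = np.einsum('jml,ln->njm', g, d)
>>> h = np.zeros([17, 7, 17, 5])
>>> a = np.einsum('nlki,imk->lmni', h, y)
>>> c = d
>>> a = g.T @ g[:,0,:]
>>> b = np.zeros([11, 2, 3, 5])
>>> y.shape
(5, 11, 17)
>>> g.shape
(5, 3, 11)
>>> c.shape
(11, 11)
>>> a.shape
(11, 3, 11)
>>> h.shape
(17, 7, 17, 5)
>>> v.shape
(3, 11)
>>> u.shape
(11,)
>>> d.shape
(11, 11)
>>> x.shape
(5,)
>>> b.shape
(11, 2, 3, 5)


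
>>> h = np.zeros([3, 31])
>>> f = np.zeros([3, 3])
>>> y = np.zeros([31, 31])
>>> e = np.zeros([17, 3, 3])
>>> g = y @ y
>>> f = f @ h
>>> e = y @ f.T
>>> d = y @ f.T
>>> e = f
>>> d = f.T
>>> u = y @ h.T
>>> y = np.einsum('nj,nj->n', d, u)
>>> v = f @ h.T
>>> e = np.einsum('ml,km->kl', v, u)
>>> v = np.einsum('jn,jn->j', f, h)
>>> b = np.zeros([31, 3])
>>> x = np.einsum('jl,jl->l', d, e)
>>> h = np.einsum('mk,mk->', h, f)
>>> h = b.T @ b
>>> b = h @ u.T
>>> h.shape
(3, 3)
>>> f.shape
(3, 31)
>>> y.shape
(31,)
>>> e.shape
(31, 3)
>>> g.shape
(31, 31)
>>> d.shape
(31, 3)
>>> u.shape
(31, 3)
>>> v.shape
(3,)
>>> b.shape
(3, 31)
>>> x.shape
(3,)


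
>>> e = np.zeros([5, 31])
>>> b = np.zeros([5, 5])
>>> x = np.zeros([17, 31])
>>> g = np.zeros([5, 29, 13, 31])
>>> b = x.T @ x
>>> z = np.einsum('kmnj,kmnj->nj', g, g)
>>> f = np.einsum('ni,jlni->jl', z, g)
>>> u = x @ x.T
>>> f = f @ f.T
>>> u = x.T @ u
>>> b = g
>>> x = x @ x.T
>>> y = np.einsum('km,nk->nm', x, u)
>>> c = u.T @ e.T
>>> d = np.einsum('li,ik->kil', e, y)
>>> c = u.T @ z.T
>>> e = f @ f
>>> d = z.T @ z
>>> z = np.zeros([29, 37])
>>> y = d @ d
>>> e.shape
(5, 5)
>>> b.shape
(5, 29, 13, 31)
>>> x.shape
(17, 17)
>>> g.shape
(5, 29, 13, 31)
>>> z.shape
(29, 37)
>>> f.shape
(5, 5)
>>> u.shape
(31, 17)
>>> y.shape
(31, 31)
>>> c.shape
(17, 13)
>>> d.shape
(31, 31)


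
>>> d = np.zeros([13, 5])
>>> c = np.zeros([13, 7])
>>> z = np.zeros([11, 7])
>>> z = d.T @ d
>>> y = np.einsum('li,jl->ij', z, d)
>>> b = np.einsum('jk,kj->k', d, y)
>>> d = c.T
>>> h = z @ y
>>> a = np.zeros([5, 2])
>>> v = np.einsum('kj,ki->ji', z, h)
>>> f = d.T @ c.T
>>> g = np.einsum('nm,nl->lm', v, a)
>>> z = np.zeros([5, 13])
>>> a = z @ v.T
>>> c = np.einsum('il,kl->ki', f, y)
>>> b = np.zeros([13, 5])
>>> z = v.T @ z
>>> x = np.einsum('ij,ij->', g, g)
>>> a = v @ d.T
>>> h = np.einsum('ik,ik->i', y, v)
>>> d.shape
(7, 13)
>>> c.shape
(5, 13)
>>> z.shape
(13, 13)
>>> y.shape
(5, 13)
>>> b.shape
(13, 5)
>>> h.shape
(5,)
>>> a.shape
(5, 7)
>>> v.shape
(5, 13)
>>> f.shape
(13, 13)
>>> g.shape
(2, 13)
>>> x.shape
()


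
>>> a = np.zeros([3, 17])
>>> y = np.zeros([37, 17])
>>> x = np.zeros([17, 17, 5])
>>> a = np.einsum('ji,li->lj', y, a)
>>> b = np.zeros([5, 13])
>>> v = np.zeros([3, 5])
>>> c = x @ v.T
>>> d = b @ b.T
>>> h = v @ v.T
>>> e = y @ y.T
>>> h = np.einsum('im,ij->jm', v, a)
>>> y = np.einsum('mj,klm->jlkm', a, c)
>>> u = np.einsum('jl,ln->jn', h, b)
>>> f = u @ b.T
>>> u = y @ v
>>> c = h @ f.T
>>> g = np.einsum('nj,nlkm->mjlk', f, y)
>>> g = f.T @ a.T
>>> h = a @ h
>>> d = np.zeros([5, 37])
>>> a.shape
(3, 37)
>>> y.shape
(37, 17, 17, 3)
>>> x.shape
(17, 17, 5)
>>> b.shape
(5, 13)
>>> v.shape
(3, 5)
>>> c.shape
(37, 37)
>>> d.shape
(5, 37)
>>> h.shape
(3, 5)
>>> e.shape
(37, 37)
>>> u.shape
(37, 17, 17, 5)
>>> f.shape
(37, 5)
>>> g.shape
(5, 3)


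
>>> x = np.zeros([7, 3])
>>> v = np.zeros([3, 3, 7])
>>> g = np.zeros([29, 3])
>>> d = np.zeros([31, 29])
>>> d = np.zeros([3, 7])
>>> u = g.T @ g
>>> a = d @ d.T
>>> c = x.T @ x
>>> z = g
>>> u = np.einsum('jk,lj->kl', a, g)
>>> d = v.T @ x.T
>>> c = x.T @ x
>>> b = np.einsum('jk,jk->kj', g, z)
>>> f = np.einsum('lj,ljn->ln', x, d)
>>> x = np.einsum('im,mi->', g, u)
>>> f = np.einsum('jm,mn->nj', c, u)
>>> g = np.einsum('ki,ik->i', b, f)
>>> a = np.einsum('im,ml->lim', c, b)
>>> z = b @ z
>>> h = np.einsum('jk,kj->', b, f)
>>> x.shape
()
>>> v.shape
(3, 3, 7)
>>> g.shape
(29,)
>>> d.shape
(7, 3, 7)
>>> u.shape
(3, 29)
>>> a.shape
(29, 3, 3)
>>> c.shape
(3, 3)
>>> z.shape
(3, 3)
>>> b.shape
(3, 29)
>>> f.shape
(29, 3)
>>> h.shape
()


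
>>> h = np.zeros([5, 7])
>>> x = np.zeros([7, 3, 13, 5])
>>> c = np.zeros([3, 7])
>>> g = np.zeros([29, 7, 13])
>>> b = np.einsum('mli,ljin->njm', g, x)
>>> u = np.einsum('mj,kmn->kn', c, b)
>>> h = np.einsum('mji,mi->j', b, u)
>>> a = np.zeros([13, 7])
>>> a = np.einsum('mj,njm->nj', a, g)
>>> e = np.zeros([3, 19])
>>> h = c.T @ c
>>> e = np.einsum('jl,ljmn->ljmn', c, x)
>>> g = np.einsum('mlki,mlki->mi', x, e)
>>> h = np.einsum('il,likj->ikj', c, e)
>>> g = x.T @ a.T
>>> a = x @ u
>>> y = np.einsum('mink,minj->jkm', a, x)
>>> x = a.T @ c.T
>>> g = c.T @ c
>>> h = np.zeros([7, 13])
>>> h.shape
(7, 13)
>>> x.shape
(29, 13, 3, 3)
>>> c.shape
(3, 7)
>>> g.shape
(7, 7)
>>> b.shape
(5, 3, 29)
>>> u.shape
(5, 29)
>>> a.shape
(7, 3, 13, 29)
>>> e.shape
(7, 3, 13, 5)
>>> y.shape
(5, 29, 7)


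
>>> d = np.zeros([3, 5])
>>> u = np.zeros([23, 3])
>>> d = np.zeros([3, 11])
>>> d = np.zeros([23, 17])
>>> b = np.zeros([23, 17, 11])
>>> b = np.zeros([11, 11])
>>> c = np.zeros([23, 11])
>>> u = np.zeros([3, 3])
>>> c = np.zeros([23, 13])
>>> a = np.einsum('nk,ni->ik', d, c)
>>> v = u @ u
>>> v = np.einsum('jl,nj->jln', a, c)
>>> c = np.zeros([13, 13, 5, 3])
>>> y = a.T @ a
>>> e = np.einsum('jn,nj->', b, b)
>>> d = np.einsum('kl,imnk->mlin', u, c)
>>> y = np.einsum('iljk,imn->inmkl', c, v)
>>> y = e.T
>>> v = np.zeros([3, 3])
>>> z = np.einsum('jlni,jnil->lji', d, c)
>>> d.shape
(13, 3, 13, 5)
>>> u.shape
(3, 3)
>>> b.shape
(11, 11)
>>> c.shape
(13, 13, 5, 3)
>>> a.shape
(13, 17)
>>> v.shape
(3, 3)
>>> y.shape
()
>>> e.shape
()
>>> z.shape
(3, 13, 5)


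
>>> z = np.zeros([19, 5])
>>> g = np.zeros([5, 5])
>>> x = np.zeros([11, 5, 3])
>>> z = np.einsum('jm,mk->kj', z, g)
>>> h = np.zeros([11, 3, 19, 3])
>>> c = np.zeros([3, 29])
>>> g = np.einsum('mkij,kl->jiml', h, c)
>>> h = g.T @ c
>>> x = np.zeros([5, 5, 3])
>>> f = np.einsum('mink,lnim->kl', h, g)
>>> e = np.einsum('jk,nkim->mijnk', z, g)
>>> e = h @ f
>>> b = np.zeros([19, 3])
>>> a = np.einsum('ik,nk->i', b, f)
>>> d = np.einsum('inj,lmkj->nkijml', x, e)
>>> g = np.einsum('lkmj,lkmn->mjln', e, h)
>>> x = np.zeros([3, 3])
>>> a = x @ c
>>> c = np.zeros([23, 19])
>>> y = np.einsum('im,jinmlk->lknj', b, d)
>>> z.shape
(5, 19)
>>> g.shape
(19, 3, 29, 29)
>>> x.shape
(3, 3)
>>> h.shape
(29, 11, 19, 29)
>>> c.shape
(23, 19)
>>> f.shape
(29, 3)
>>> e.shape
(29, 11, 19, 3)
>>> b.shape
(19, 3)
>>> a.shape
(3, 29)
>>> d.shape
(5, 19, 5, 3, 11, 29)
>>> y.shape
(11, 29, 5, 5)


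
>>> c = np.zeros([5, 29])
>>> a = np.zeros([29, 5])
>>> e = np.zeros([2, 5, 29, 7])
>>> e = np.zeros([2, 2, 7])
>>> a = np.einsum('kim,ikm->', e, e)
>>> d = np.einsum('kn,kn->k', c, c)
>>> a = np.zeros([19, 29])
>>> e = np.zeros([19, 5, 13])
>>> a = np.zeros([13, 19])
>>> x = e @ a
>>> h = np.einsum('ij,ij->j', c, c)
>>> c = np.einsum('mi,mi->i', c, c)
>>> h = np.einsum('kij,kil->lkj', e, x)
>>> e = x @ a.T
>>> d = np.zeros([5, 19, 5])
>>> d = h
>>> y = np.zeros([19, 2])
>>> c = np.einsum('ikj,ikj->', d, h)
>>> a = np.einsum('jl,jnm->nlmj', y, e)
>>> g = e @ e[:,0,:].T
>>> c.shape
()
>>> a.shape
(5, 2, 13, 19)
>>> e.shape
(19, 5, 13)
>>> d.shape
(19, 19, 13)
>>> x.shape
(19, 5, 19)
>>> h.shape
(19, 19, 13)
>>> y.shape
(19, 2)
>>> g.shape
(19, 5, 19)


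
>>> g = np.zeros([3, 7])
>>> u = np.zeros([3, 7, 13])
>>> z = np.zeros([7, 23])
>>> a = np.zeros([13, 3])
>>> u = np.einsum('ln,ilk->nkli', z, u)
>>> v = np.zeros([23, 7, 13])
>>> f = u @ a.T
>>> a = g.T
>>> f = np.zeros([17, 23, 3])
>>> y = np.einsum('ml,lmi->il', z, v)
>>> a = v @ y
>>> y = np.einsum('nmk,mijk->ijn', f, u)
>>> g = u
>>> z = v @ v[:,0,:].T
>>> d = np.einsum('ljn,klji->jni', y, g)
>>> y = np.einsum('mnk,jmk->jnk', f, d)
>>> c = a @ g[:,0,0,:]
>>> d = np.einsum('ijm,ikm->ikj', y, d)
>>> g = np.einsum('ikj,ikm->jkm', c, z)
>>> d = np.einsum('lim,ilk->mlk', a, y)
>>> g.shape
(3, 7, 23)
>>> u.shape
(23, 13, 7, 3)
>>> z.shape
(23, 7, 23)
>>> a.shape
(23, 7, 23)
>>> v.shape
(23, 7, 13)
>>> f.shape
(17, 23, 3)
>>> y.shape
(7, 23, 3)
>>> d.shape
(23, 23, 3)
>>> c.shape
(23, 7, 3)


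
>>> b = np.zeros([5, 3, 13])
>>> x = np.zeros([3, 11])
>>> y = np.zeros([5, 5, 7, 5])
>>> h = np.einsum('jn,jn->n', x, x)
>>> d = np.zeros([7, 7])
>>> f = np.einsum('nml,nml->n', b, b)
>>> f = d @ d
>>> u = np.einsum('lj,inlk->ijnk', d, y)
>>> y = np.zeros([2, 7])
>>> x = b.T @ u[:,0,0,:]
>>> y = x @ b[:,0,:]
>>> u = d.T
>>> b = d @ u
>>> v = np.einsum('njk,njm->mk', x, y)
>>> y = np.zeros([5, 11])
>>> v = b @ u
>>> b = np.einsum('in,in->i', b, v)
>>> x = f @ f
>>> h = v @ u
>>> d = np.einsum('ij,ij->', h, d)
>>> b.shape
(7,)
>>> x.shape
(7, 7)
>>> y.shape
(5, 11)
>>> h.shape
(7, 7)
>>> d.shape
()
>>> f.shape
(7, 7)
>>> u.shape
(7, 7)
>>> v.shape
(7, 7)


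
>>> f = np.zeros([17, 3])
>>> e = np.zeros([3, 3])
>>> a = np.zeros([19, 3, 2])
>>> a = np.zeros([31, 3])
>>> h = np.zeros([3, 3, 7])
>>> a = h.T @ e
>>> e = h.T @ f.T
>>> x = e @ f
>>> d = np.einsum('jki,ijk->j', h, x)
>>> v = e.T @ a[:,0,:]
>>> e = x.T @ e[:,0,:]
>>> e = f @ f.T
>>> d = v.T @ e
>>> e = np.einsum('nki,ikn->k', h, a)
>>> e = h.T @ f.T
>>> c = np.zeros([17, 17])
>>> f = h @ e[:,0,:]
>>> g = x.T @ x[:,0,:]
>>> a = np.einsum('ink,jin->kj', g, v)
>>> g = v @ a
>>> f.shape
(3, 3, 17)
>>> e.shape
(7, 3, 17)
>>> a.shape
(3, 17)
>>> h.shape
(3, 3, 7)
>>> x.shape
(7, 3, 3)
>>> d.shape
(3, 3, 17)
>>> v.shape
(17, 3, 3)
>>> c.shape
(17, 17)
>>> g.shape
(17, 3, 17)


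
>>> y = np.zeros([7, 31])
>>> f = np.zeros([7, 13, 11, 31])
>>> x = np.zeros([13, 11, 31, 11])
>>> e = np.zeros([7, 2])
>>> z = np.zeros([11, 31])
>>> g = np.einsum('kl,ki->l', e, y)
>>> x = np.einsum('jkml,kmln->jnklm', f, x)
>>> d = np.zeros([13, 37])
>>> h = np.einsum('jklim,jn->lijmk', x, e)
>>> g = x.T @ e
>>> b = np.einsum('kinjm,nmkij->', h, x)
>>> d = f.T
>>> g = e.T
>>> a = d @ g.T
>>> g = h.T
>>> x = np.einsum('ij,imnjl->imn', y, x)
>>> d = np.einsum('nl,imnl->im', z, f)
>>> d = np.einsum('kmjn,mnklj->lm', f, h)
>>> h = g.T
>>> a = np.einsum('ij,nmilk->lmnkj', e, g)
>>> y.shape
(7, 31)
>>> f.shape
(7, 13, 11, 31)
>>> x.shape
(7, 11, 13)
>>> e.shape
(7, 2)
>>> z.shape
(11, 31)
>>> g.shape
(11, 11, 7, 31, 13)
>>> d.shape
(11, 13)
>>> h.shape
(13, 31, 7, 11, 11)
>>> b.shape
()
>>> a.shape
(31, 11, 11, 13, 2)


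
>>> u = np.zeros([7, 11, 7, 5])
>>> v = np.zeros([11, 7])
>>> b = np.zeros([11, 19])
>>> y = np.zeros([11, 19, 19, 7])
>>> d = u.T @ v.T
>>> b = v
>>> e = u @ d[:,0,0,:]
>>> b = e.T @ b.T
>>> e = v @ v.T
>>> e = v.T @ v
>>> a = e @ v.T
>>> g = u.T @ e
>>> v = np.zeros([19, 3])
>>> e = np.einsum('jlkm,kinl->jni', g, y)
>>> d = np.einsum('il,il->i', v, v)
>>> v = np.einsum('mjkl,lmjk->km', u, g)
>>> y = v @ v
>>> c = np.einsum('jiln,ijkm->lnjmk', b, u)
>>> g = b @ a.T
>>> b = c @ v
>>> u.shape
(7, 11, 7, 5)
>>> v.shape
(7, 7)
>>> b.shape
(11, 11, 11, 5, 7)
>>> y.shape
(7, 7)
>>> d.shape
(19,)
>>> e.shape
(5, 19, 19)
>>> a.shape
(7, 11)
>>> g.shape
(11, 7, 11, 7)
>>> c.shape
(11, 11, 11, 5, 7)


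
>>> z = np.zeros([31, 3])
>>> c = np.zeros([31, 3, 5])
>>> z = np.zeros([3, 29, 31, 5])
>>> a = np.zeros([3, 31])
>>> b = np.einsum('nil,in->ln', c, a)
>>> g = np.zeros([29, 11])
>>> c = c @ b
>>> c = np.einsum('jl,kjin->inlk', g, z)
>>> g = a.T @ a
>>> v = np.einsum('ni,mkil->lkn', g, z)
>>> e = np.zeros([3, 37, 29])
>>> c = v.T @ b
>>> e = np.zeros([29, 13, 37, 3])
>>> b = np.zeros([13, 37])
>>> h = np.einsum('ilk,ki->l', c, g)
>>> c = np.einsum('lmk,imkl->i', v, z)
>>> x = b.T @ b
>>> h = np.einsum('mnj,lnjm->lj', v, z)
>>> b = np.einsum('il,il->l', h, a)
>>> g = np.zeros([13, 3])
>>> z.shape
(3, 29, 31, 5)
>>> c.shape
(3,)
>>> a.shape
(3, 31)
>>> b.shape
(31,)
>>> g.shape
(13, 3)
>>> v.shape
(5, 29, 31)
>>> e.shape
(29, 13, 37, 3)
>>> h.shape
(3, 31)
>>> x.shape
(37, 37)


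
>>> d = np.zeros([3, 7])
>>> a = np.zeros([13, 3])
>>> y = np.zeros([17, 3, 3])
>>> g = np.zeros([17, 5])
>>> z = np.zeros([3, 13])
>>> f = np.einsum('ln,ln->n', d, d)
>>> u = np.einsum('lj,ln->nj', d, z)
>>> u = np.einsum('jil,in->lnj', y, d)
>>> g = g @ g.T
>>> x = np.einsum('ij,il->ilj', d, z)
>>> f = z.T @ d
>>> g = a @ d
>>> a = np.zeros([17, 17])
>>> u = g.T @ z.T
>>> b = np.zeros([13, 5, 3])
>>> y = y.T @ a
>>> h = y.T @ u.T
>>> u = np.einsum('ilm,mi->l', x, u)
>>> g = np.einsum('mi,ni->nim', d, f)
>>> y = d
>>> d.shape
(3, 7)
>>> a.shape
(17, 17)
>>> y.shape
(3, 7)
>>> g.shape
(13, 7, 3)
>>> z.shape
(3, 13)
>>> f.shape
(13, 7)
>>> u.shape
(13,)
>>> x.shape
(3, 13, 7)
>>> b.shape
(13, 5, 3)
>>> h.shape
(17, 3, 7)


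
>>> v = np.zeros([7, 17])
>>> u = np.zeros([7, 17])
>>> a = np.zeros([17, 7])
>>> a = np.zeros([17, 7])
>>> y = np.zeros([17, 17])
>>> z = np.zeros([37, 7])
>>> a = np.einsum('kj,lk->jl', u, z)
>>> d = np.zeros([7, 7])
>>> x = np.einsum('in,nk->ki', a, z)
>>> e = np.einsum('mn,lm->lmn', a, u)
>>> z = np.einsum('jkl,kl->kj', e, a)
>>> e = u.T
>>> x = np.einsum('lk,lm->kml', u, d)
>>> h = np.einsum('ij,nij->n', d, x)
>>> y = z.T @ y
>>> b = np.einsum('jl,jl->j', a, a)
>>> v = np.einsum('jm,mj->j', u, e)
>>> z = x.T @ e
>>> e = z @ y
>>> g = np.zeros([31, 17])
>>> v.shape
(7,)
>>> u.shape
(7, 17)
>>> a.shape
(17, 37)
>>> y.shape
(7, 17)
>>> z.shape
(7, 7, 7)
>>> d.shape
(7, 7)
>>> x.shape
(17, 7, 7)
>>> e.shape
(7, 7, 17)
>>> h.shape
(17,)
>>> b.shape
(17,)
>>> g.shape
(31, 17)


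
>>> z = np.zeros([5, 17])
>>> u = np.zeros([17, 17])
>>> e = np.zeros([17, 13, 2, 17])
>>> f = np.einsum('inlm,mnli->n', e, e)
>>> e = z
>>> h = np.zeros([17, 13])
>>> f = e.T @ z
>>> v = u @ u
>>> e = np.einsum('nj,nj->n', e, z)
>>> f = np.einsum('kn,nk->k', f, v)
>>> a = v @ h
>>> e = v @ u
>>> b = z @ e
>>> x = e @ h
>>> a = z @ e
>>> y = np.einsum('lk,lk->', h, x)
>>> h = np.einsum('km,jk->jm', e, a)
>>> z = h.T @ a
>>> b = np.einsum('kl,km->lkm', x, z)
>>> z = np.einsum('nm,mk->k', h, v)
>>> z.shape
(17,)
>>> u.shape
(17, 17)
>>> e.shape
(17, 17)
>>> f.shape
(17,)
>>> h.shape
(5, 17)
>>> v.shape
(17, 17)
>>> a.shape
(5, 17)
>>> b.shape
(13, 17, 17)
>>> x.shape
(17, 13)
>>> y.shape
()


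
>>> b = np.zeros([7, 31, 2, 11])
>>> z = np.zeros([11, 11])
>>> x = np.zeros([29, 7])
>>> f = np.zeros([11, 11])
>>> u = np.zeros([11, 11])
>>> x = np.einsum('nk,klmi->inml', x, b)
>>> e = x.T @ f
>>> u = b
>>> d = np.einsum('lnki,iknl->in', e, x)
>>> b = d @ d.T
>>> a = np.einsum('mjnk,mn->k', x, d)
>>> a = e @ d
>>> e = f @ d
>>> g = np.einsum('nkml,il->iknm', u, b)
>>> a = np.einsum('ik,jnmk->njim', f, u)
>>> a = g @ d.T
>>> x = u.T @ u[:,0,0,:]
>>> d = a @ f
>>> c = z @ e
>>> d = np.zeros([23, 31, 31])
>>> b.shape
(11, 11)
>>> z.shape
(11, 11)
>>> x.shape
(11, 2, 31, 11)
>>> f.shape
(11, 11)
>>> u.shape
(7, 31, 2, 11)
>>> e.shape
(11, 2)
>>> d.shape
(23, 31, 31)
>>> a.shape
(11, 31, 7, 11)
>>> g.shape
(11, 31, 7, 2)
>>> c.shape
(11, 2)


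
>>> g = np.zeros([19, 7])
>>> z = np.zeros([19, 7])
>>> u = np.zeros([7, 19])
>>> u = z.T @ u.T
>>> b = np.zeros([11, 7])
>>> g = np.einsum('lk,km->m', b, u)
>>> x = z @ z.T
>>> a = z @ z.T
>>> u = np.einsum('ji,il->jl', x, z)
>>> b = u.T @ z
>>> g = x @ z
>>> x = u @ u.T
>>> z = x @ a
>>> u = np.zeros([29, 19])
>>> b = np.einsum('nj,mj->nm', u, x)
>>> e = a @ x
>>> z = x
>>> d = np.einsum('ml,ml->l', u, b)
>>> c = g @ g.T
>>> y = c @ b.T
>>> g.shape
(19, 7)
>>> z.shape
(19, 19)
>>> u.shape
(29, 19)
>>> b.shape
(29, 19)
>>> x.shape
(19, 19)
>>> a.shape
(19, 19)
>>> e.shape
(19, 19)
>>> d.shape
(19,)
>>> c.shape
(19, 19)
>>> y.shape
(19, 29)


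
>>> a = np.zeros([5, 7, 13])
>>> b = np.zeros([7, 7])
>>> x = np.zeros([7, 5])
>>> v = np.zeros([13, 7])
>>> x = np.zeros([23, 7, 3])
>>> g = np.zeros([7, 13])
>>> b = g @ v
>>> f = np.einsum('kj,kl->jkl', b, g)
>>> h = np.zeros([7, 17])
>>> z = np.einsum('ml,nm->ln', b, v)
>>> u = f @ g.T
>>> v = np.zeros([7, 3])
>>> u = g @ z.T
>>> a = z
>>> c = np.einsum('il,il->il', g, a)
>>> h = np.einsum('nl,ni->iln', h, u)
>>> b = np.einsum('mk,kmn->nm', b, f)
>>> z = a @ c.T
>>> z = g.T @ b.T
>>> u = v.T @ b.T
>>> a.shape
(7, 13)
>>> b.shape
(13, 7)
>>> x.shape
(23, 7, 3)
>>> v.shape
(7, 3)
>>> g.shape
(7, 13)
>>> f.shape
(7, 7, 13)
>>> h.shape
(7, 17, 7)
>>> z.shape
(13, 13)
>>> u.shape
(3, 13)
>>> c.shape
(7, 13)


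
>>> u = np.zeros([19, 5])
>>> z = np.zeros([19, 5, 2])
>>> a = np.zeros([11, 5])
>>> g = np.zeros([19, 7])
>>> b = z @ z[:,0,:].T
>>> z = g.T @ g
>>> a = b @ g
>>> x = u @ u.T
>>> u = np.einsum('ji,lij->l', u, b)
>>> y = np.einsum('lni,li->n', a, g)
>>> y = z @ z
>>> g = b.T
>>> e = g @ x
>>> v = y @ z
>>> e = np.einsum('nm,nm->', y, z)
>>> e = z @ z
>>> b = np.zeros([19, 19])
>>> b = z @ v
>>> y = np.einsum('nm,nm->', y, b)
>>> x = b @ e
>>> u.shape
(19,)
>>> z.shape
(7, 7)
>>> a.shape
(19, 5, 7)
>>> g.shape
(19, 5, 19)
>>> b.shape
(7, 7)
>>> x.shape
(7, 7)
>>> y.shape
()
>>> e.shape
(7, 7)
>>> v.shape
(7, 7)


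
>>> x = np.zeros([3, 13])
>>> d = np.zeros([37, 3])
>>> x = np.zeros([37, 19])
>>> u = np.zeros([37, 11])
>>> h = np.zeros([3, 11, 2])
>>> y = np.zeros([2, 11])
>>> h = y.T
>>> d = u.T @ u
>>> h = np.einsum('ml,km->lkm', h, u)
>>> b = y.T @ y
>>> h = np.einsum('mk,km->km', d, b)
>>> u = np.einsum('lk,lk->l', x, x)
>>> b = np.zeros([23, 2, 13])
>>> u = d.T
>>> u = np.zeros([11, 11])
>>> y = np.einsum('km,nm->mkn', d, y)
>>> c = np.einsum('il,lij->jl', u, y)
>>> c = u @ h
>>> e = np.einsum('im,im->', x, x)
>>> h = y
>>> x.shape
(37, 19)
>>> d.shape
(11, 11)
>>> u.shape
(11, 11)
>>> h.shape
(11, 11, 2)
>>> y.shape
(11, 11, 2)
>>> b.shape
(23, 2, 13)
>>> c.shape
(11, 11)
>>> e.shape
()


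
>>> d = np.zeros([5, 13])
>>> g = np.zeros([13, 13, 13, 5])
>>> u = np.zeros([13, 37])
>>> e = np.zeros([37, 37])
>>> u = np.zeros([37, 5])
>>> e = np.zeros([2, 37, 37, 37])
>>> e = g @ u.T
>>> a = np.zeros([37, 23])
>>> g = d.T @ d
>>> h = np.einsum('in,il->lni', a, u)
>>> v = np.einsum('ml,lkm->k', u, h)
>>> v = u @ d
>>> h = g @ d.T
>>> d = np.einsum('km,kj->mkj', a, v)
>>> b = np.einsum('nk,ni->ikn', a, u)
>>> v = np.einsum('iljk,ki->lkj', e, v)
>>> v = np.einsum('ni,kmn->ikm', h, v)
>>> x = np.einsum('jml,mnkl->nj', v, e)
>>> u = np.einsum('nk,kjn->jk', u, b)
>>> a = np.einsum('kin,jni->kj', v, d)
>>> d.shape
(23, 37, 13)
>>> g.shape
(13, 13)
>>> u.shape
(23, 5)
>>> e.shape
(13, 13, 13, 37)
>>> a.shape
(5, 23)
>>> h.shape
(13, 5)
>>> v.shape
(5, 13, 37)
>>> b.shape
(5, 23, 37)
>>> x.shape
(13, 5)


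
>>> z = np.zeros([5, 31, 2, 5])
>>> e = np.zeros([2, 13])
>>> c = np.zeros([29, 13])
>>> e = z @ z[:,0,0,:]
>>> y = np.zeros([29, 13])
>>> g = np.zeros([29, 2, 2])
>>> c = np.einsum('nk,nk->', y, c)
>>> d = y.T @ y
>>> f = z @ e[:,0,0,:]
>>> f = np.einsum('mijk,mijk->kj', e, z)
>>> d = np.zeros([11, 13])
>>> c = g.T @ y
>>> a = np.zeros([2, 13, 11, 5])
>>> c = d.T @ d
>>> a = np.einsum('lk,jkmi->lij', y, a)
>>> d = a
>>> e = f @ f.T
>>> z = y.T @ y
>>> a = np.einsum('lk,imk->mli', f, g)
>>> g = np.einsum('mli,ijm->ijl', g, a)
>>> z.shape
(13, 13)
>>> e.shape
(5, 5)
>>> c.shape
(13, 13)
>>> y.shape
(29, 13)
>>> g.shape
(2, 5, 2)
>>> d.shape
(29, 5, 2)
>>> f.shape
(5, 2)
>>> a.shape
(2, 5, 29)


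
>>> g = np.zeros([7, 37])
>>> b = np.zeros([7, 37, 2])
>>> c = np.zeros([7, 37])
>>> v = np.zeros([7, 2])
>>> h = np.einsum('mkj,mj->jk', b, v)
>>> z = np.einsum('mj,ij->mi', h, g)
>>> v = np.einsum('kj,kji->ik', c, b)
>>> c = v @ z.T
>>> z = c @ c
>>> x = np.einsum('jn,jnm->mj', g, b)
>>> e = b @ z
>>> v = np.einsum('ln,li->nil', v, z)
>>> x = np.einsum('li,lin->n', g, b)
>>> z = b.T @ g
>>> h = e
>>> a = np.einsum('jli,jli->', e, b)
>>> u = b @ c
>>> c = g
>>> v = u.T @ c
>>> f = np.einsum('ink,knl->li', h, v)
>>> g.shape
(7, 37)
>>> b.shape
(7, 37, 2)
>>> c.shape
(7, 37)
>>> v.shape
(2, 37, 37)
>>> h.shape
(7, 37, 2)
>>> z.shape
(2, 37, 37)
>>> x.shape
(2,)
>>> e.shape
(7, 37, 2)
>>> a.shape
()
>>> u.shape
(7, 37, 2)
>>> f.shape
(37, 7)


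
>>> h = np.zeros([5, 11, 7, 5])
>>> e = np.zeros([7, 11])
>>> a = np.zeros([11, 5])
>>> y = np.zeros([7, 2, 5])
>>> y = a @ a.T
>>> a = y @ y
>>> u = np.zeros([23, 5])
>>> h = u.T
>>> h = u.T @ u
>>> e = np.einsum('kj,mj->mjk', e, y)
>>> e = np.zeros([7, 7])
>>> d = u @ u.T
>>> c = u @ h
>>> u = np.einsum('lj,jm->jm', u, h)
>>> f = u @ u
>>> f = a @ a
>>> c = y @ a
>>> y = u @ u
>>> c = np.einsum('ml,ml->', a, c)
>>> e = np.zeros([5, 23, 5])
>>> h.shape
(5, 5)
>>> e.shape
(5, 23, 5)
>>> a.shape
(11, 11)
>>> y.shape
(5, 5)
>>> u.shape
(5, 5)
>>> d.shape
(23, 23)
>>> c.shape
()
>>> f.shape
(11, 11)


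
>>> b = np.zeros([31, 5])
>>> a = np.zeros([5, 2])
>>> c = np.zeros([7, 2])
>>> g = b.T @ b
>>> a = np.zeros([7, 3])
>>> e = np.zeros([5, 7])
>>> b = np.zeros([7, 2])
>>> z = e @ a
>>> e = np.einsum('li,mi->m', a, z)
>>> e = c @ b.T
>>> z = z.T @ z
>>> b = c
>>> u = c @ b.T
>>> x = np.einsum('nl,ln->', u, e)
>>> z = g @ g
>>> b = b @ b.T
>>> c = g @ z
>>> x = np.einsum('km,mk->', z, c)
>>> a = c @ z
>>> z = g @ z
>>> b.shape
(7, 7)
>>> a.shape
(5, 5)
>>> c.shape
(5, 5)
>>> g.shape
(5, 5)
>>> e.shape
(7, 7)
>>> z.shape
(5, 5)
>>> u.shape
(7, 7)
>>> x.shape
()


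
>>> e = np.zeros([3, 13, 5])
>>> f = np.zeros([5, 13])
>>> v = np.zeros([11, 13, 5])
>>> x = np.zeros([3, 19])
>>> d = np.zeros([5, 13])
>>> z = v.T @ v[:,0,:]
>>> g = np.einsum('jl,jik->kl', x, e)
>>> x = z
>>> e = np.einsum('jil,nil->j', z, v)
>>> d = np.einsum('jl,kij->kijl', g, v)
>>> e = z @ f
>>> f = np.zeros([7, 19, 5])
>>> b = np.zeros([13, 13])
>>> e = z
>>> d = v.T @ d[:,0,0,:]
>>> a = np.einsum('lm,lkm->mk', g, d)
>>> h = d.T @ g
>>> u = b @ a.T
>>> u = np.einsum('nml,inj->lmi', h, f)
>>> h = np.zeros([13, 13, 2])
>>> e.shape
(5, 13, 5)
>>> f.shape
(7, 19, 5)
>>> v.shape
(11, 13, 5)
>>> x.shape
(5, 13, 5)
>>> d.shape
(5, 13, 19)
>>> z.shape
(5, 13, 5)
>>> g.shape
(5, 19)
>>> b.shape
(13, 13)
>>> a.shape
(19, 13)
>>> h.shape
(13, 13, 2)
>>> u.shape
(19, 13, 7)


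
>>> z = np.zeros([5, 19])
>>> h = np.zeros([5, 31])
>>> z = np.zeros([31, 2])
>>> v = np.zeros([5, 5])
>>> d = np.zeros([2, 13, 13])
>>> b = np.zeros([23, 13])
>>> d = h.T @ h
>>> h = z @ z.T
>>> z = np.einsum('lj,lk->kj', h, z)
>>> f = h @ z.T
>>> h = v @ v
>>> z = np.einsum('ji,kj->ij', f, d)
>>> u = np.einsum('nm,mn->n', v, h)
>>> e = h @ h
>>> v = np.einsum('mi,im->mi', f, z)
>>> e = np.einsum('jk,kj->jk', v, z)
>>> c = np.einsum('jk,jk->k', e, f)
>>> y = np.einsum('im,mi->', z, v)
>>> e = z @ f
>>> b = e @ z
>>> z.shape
(2, 31)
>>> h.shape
(5, 5)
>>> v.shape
(31, 2)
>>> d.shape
(31, 31)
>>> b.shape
(2, 31)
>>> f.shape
(31, 2)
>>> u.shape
(5,)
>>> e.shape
(2, 2)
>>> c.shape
(2,)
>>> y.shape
()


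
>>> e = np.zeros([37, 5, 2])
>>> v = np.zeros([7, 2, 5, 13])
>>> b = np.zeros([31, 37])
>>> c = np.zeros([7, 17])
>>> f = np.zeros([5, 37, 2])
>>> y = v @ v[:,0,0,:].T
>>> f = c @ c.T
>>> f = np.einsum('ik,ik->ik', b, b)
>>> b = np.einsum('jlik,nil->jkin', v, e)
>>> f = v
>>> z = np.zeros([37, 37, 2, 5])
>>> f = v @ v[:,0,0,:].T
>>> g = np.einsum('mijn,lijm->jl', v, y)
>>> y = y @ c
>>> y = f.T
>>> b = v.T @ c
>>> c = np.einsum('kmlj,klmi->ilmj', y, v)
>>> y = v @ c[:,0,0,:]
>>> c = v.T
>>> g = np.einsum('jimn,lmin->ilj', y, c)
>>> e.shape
(37, 5, 2)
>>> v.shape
(7, 2, 5, 13)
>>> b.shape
(13, 5, 2, 17)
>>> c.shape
(13, 5, 2, 7)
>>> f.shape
(7, 2, 5, 7)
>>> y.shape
(7, 2, 5, 7)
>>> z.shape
(37, 37, 2, 5)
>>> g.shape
(2, 13, 7)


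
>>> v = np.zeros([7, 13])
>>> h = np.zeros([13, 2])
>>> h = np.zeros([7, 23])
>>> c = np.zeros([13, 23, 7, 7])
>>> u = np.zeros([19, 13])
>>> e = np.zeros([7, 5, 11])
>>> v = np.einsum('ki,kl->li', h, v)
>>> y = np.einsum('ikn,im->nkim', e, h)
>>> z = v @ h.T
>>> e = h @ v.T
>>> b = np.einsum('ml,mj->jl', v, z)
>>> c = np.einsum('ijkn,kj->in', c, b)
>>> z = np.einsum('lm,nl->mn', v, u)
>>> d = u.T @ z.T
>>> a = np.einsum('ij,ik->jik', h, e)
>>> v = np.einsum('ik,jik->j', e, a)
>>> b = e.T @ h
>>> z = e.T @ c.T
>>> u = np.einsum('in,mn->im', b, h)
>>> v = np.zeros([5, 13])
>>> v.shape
(5, 13)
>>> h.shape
(7, 23)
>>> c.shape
(13, 7)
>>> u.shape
(13, 7)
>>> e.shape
(7, 13)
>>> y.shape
(11, 5, 7, 23)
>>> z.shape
(13, 13)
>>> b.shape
(13, 23)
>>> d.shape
(13, 23)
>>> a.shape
(23, 7, 13)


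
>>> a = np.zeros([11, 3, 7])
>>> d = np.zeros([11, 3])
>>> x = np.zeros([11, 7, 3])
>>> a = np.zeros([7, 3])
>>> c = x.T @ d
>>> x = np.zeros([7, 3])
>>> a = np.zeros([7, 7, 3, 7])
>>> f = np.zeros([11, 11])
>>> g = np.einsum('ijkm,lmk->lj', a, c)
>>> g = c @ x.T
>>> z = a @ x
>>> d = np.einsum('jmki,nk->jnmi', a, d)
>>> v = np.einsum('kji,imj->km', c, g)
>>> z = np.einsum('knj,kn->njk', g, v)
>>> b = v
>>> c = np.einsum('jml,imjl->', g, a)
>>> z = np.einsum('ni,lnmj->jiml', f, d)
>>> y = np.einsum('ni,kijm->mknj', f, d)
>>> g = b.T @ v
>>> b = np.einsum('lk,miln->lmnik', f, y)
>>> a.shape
(7, 7, 3, 7)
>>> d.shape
(7, 11, 7, 7)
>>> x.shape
(7, 3)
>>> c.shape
()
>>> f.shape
(11, 11)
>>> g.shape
(7, 7)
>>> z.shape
(7, 11, 7, 7)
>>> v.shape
(3, 7)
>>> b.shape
(11, 7, 7, 7, 11)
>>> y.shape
(7, 7, 11, 7)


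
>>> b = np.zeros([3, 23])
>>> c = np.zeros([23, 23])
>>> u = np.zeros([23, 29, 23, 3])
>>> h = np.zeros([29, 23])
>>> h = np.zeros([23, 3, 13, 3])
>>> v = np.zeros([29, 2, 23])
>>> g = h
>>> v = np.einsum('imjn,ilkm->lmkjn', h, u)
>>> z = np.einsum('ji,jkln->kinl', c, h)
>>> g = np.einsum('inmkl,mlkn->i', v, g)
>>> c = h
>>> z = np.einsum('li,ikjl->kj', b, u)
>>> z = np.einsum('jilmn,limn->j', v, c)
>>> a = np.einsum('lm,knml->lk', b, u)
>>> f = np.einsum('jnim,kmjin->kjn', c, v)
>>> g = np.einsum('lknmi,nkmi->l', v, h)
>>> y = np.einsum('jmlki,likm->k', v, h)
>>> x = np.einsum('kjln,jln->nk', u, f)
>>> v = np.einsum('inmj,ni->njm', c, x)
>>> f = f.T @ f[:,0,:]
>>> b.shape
(3, 23)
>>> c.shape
(23, 3, 13, 3)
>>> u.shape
(23, 29, 23, 3)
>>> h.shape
(23, 3, 13, 3)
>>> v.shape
(3, 3, 13)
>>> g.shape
(29,)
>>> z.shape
(29,)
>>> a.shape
(3, 23)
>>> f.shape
(3, 23, 3)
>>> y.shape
(13,)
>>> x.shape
(3, 23)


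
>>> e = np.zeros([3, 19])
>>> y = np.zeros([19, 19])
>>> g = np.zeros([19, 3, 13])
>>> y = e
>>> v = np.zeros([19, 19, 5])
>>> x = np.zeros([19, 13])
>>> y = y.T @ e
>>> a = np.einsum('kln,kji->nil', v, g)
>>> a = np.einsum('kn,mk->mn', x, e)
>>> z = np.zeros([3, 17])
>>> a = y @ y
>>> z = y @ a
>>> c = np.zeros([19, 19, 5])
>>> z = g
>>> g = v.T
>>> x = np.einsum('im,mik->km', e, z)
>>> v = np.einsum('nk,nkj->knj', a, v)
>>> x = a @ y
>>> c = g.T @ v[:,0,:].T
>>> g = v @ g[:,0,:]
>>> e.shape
(3, 19)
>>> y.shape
(19, 19)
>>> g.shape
(19, 19, 19)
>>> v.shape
(19, 19, 5)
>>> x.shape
(19, 19)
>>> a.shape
(19, 19)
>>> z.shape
(19, 3, 13)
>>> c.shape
(19, 19, 19)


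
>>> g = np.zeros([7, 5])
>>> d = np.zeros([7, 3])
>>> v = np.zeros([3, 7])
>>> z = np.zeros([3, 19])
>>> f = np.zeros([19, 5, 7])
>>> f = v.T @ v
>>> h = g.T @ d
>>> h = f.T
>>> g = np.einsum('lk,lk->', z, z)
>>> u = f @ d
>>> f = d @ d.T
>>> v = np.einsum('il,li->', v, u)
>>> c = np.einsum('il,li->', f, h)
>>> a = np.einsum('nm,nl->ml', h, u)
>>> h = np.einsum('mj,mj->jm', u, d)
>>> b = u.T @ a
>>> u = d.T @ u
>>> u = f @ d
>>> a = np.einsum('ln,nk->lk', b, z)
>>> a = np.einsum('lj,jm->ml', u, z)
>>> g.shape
()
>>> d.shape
(7, 3)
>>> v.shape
()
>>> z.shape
(3, 19)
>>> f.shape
(7, 7)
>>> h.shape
(3, 7)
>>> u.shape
(7, 3)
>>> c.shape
()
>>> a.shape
(19, 7)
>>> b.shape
(3, 3)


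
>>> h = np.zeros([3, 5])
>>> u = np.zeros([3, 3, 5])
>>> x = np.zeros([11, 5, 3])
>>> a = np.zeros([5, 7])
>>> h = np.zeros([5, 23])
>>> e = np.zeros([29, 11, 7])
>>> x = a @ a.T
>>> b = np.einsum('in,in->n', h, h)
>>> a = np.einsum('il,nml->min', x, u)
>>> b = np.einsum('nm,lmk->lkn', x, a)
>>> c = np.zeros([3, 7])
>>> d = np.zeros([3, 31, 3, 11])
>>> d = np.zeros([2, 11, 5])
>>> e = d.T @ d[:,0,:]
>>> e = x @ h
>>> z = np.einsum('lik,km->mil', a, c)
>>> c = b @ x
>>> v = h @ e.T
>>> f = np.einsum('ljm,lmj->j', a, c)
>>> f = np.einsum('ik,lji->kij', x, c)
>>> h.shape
(5, 23)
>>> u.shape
(3, 3, 5)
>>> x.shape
(5, 5)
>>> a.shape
(3, 5, 3)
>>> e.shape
(5, 23)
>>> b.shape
(3, 3, 5)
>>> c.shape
(3, 3, 5)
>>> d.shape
(2, 11, 5)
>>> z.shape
(7, 5, 3)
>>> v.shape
(5, 5)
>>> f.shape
(5, 5, 3)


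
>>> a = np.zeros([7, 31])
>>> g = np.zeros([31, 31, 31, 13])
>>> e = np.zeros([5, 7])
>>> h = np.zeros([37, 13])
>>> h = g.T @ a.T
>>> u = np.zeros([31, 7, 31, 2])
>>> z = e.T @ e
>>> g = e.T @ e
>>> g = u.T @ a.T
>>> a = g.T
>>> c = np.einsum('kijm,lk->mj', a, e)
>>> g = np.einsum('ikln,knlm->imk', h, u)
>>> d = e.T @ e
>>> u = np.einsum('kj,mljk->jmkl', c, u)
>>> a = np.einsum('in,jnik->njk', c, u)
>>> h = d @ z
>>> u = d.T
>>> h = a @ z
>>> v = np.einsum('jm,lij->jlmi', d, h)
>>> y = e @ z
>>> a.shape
(31, 31, 7)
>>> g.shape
(13, 2, 31)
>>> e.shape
(5, 7)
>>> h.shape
(31, 31, 7)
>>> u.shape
(7, 7)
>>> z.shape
(7, 7)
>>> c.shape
(2, 31)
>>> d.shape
(7, 7)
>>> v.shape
(7, 31, 7, 31)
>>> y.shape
(5, 7)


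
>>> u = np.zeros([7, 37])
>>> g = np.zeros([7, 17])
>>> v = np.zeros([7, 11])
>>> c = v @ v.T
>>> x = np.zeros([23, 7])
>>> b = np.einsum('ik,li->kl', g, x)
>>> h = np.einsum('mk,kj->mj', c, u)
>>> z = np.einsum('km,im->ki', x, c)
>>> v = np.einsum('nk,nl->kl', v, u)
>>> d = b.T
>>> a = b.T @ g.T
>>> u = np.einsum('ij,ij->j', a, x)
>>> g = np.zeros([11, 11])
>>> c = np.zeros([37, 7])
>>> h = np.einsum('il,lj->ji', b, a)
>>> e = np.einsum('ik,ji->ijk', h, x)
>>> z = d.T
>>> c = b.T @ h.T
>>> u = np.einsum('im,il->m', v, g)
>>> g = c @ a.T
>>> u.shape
(37,)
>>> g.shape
(23, 23)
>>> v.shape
(11, 37)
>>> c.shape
(23, 7)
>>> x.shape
(23, 7)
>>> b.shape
(17, 23)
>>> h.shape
(7, 17)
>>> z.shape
(17, 23)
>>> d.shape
(23, 17)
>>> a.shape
(23, 7)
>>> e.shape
(7, 23, 17)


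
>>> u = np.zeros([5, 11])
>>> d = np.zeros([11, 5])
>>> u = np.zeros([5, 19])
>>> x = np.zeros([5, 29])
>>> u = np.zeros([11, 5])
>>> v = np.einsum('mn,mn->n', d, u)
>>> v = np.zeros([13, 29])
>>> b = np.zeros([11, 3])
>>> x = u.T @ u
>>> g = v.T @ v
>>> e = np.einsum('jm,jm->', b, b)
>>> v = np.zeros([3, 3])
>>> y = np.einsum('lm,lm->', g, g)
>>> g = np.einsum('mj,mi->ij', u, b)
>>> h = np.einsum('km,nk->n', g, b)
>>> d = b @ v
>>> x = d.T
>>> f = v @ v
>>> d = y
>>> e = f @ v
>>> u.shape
(11, 5)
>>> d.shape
()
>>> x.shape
(3, 11)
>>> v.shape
(3, 3)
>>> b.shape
(11, 3)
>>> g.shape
(3, 5)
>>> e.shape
(3, 3)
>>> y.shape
()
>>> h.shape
(11,)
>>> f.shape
(3, 3)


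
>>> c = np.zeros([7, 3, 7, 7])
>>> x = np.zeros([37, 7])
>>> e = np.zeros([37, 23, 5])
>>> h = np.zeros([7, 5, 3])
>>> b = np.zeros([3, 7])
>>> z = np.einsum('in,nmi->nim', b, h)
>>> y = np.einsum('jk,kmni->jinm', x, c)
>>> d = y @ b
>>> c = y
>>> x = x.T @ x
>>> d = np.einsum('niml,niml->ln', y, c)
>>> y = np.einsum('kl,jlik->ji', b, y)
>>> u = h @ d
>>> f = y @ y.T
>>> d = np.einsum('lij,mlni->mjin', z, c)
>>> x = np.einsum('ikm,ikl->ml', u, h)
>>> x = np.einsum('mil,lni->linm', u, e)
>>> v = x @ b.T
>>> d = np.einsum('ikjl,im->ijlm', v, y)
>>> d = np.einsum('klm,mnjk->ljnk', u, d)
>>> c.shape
(37, 7, 7, 3)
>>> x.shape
(37, 5, 23, 7)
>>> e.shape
(37, 23, 5)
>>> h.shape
(7, 5, 3)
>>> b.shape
(3, 7)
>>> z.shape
(7, 3, 5)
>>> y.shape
(37, 7)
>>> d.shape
(5, 3, 23, 7)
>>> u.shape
(7, 5, 37)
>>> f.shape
(37, 37)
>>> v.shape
(37, 5, 23, 3)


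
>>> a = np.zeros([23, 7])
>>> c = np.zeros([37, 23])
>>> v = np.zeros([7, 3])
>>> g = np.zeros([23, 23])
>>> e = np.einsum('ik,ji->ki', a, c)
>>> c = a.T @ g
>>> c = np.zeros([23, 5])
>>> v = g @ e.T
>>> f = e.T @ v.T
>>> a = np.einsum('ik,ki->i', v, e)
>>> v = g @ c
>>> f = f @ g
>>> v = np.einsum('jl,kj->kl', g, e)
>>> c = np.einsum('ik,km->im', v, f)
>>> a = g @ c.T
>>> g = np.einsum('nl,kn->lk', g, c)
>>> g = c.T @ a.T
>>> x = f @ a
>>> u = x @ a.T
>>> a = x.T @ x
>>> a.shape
(7, 7)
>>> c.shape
(7, 23)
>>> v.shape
(7, 23)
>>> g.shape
(23, 23)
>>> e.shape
(7, 23)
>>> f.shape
(23, 23)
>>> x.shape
(23, 7)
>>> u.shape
(23, 23)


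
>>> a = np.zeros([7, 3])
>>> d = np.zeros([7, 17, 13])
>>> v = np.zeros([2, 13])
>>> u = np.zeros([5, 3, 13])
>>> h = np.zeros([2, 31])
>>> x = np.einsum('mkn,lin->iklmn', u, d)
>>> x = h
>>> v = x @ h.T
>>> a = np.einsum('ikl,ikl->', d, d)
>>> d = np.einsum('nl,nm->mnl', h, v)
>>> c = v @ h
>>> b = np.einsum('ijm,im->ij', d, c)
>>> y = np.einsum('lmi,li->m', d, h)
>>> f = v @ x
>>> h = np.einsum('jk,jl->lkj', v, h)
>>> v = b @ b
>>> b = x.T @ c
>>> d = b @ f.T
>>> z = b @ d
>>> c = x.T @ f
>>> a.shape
()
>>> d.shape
(31, 2)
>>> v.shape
(2, 2)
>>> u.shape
(5, 3, 13)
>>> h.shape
(31, 2, 2)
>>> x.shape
(2, 31)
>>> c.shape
(31, 31)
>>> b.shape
(31, 31)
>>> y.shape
(2,)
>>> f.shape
(2, 31)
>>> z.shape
(31, 2)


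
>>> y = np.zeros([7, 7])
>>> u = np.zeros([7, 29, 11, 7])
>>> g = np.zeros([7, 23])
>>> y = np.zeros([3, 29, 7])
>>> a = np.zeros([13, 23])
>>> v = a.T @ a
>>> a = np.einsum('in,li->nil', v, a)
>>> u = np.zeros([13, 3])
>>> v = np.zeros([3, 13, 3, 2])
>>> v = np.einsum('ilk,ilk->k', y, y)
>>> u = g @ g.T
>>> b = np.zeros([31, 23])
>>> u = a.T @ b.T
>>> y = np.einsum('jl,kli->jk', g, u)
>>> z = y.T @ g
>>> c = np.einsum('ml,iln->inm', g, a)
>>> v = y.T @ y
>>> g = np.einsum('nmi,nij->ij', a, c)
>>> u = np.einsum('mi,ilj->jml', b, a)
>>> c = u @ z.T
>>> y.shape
(7, 13)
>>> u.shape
(13, 31, 23)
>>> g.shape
(13, 7)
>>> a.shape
(23, 23, 13)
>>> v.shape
(13, 13)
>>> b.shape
(31, 23)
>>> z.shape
(13, 23)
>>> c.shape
(13, 31, 13)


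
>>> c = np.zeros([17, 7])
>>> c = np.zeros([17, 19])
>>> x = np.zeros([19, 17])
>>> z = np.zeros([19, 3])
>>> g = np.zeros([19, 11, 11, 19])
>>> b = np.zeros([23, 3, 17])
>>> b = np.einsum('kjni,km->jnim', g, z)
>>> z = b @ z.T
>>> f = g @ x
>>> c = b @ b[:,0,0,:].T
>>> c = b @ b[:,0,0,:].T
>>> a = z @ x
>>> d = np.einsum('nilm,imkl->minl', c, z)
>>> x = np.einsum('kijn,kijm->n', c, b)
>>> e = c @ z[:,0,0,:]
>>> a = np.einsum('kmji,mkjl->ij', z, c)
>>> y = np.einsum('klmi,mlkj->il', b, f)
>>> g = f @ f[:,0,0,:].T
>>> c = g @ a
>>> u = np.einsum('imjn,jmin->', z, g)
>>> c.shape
(19, 11, 11, 19)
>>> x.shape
(11,)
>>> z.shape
(11, 11, 19, 19)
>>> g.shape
(19, 11, 11, 19)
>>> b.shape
(11, 11, 19, 3)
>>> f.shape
(19, 11, 11, 17)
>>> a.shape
(19, 19)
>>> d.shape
(11, 11, 11, 19)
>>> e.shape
(11, 11, 19, 19)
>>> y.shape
(3, 11)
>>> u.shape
()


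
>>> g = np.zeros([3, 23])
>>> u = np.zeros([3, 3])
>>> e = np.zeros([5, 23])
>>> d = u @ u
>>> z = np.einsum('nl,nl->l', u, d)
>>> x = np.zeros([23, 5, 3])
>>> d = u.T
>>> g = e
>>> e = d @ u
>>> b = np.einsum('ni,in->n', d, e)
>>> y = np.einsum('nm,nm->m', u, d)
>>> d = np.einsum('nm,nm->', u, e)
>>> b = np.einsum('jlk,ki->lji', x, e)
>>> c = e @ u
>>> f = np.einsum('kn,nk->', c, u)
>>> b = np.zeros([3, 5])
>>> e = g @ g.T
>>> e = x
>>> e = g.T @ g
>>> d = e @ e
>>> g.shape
(5, 23)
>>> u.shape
(3, 3)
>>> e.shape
(23, 23)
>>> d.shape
(23, 23)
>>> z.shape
(3,)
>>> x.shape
(23, 5, 3)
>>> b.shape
(3, 5)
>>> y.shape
(3,)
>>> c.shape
(3, 3)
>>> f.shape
()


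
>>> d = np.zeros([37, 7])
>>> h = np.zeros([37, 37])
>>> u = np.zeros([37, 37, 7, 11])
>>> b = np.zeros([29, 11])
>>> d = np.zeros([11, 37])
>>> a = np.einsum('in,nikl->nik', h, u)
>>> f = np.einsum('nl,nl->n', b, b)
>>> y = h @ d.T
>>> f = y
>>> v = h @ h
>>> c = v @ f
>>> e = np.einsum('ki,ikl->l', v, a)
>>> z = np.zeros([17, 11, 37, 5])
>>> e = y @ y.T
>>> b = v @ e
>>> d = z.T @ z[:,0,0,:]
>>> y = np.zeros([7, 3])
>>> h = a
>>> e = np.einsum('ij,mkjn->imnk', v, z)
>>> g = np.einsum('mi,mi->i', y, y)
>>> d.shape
(5, 37, 11, 5)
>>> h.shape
(37, 37, 7)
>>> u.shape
(37, 37, 7, 11)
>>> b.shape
(37, 37)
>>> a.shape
(37, 37, 7)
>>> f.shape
(37, 11)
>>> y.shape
(7, 3)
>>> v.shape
(37, 37)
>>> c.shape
(37, 11)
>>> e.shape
(37, 17, 5, 11)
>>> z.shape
(17, 11, 37, 5)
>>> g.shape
(3,)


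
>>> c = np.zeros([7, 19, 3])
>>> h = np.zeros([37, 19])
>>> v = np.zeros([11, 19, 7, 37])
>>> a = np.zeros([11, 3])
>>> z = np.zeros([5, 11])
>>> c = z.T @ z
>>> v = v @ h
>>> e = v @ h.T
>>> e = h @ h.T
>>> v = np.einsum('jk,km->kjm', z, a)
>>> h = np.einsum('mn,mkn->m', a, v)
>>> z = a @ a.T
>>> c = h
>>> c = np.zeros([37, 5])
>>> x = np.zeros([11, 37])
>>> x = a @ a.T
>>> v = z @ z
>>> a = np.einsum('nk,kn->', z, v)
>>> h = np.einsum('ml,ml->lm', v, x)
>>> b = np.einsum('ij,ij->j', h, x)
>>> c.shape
(37, 5)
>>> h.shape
(11, 11)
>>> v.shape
(11, 11)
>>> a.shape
()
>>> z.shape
(11, 11)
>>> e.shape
(37, 37)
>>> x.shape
(11, 11)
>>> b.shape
(11,)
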